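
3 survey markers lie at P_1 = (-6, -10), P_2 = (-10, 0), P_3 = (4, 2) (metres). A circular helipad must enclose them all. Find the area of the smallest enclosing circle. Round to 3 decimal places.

Side lengths²: P_1P_2² = 116, P_1P_3² = 244, P_2P_3² = 200.
Since P_1P_3² = 244 < 200 + 116 = 316, the triangle is acute, so the smallest enclosing circle is the circumcircle.
Circumcentre = (-91/37, -103/37), r² = 88450/1369.
Area = π·r² = π·88450/1369 ≈ 202.976.

202.976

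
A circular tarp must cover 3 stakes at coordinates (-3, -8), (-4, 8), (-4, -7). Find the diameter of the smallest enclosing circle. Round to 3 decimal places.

Call the three points A, B, C in the order given.
Side lengths²: AB² = 257, AC² = 2, BC² = 225.
Since AB² = 257 ≥ 225 + 2 = 227, the angle opposite AB is not acute, so the smallest enclosing circle has AB as diameter.
Centre = midpoint of AB = (-3.5, 0), r² = 257/4 = 64.25.
Diameter = 2r = 2√(64.25) ≈ 16.031.

16.031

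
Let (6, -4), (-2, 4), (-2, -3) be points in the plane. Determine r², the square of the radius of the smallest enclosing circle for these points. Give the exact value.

Call the three points A, B, C in the order given.
Side lengths²: AB² = 128, AC² = 65, BC² = 49.
Since AB² = 128 ≥ 65 + 49 = 114, the angle opposite AB is not acute, so the smallest enclosing circle has AB as diameter.
Centre = midpoint of AB = (2, 0), r² = 128/4 = 32.

32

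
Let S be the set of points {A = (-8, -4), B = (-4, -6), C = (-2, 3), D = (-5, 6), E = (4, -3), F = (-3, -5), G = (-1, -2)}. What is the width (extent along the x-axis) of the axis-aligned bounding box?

max x = 4, min x = -8, so width = 12.

12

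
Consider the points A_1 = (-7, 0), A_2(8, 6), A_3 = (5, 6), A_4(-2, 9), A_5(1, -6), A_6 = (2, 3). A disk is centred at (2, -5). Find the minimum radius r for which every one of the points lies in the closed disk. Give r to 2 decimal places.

The required radius is the distance from (2, -5) to the farthest point.
Squared distances: 106, 157, 130, 212, 2, 64.
Maximum is 212, attained at A_4.
r = √212 ≈ 14.56.

14.56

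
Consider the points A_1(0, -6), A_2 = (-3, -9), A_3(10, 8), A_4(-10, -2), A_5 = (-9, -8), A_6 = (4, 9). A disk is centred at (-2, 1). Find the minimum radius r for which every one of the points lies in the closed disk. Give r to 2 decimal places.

13.89

The required radius is the distance from (-2, 1) to the farthest point.
Squared distances: 53, 101, 193, 73, 130, 100.
Maximum is 193, attained at A_3.
r = √193 ≈ 13.89.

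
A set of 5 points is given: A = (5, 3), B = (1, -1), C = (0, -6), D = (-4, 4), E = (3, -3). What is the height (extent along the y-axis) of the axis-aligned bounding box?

10

max y = 4, min y = -6, so height = 10.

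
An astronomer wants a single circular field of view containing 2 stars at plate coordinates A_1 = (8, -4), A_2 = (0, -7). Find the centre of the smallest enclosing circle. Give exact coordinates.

(4, -5.5)

The smallest circle enclosing two points has them as diameter endpoints.
Centre = midpoint = (4, -5.5); r² = |A_1A_2|²/4 = 73/4 = 18.25.
Centre = (4, -5.5).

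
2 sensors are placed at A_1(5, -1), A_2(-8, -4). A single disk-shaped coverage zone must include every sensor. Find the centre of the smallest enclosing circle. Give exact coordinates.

The smallest circle enclosing two points has them as diameter endpoints.
Centre = midpoint = (-1.5, -2.5); r² = |A_1A_2|²/4 = 178/4 = 44.5.
Centre = (-1.5, -2.5).

(-1.5, -2.5)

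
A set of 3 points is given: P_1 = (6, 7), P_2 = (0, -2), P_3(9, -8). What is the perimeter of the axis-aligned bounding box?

Width = max x − min x = 9 − 0 = 9.
Height = max y − min y = 7 − (-8) = 15.
Perimeter = 2(9 + 15) = 48.

48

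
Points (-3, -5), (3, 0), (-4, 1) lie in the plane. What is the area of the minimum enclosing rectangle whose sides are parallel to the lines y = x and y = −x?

44

In coordinates u = x + y, v = x − y the rectangle is axis-aligned; the map (x,y)→(u,v) scales areas by 2.
u-values: -8, 3, -3; range = 3 − (-8) = 11.
v-values: 2, 3, -5; range = 3 − (-5) = 8.
Area = (11 × 8) / 2 = 44.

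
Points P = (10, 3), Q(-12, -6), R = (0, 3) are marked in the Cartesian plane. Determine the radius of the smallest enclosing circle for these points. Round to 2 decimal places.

11.88

Side lengths²: PQ² = 565, PR² = 100, QR² = 225.
Since PQ² = 565 ≥ 225 + 100 = 325, the angle opposite PQ is not acute, so the smallest enclosing circle has PQ as diameter.
Centre = midpoint of PQ = (-1, -1.5), r² = 565/4 = 141.25.
r = √(141.25) ≈ 11.88.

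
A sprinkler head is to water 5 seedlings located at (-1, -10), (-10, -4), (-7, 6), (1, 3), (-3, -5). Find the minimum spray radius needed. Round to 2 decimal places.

8.54

The farthest pair is (-1, -10)–(-7, 6) with squared distance 292. The circle on this segment as diameter has centre (-4, -2) and r² = 292/4 = 73.
Check (-10, -4): distance² to centre = 40 ≤ 73, so it lies inside.
All remaining points lie in this disk, and no smaller disk contains both endpoints, so this is the minimum enclosing circle.
r = √73 ≈ 8.54.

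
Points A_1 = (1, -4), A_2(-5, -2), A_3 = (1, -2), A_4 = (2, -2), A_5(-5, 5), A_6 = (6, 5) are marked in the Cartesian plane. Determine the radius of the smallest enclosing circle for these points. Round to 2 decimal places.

6.52

The minimum enclosing circle of a finite set is fixed by two of the points (as a diameter) or three (as a circumcircle).
The farthest pair is A_2–A_6 with squared distance 170. The circle on this segment as diameter has centre (0.5, 1.5) and r² = 170/4 = 42.5.
Check A_1: distance² to centre = 30.5 ≤ 42.5, so it lies inside.
All remaining points lie in this disk, and no smaller disk contains both endpoints, so this is the minimum enclosing circle.
r = √(42.5) ≈ 6.52.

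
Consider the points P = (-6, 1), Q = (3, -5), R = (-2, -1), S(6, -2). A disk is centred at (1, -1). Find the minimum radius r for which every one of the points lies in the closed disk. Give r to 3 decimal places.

The required radius is the distance from (1, -1) to the farthest point.
Squared distances: 53, 20, 9, 26.
Maximum is 53, attained at P.
r = √53 ≈ 7.280.

7.280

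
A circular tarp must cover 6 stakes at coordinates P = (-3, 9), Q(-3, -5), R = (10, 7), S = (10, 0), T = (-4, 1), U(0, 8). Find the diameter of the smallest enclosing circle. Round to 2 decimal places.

17.90

A smallest enclosing disk is always determined by at most three of the input points on its boundary.
The minimum enclosing circle is determined by three boundary points: P, Q, R.
Their circumcentre is (67/26, 2) with r² = 54149/676.
The farthest remaining point S is at distance² 39953/676 ≤ 54149/676.
Diameter = 2r = 2√(54149/676) ≈ 17.90.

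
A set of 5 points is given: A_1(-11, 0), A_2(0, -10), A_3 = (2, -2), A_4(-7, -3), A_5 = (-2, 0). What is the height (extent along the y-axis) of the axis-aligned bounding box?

10

max y = 0, min y = -10, so height = 10.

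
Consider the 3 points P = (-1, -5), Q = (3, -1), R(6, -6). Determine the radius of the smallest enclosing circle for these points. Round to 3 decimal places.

3.644

Side lengths²: PQ² = 32, PR² = 50, QR² = 34.
Since PR² = 50 < 34 + 32 = 66, the triangle is acute, so the smallest enclosing circle is the circumcircle.
Circumcentre = (2.625, -4.625), r² = 13.28125.
r = √(13.28125) ≈ 3.644.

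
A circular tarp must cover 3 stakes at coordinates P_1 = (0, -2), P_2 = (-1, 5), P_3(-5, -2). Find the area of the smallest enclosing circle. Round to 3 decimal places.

52.093

Side lengths²: P_1P_2² = 50, P_1P_3² = 25, P_2P_3² = 65.
Since P_2P_3² = 65 < 50 + 25 = 75, the triangle is acute, so the smallest enclosing circle is the circumcircle.
Circumcentre = (-2.5, 17/14), r² = 1625/98.
Area = π·r² = π·1625/98 ≈ 52.093.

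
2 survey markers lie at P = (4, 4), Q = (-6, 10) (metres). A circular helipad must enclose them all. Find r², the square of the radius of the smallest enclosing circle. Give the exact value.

34

The smallest circle enclosing two points has them as diameter endpoints.
Centre = midpoint = (-1, 7); r² = |PQ|²/4 = 136/4 = 34.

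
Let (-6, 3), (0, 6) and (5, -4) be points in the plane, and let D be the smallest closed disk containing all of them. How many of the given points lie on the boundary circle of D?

Call the three points A, B, C in the order given.
Side lengths²: AB² = 45, AC² = 170, BC² = 125.
Since AC² = 170 ≥ 125 + 45 = 170, the angle opposite AC is not acute, so the smallest enclosing circle has AC as diameter.
Centre = midpoint of AC = (-0.5, -0.5), r² = 170/4 = 42.5.
The points at distance exactly r from the centre are (-6, 3), (0, 6), (5, -4) — 3 points.

3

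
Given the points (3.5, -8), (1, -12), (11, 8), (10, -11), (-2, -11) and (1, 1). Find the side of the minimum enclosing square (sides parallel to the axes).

20

The bounding box has width 13 and height 20.
An axis-aligned square enclosing the set must have side ≥ max(width, height).
So the minimum side is max(13, 20) = 20.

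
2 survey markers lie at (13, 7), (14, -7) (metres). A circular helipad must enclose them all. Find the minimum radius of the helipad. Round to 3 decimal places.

The smallest circle enclosing two points has them as diameter endpoints.
Centre = midpoint = (13.5, 0); r² = |(13, 7)−(14, -7)|²/4 = 197/4 = 49.25.
r = √(49.25) ≈ 7.018.

7.018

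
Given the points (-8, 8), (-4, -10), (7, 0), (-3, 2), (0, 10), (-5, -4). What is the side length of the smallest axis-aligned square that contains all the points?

20

The bounding box has width 15 and height 20.
An axis-aligned square enclosing the set must have side ≥ max(width, height).
So the minimum side is max(15, 20) = 20.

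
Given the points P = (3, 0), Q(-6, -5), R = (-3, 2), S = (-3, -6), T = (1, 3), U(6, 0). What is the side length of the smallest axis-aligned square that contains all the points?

12

The bounding box has width 12 and height 9.
An axis-aligned square enclosing the set must have side ≥ max(width, height).
So the minimum side is max(12, 9) = 12.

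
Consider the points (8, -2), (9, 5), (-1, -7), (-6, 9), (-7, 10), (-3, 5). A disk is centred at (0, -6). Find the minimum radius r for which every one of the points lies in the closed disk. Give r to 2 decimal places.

17.46

The required radius is the distance from (0, -6) to the farthest point.
Squared distances: 80, 202, 2, 261, 305, 130.
Maximum is 305, attained at (-7, 10).
r = √305 ≈ 17.46.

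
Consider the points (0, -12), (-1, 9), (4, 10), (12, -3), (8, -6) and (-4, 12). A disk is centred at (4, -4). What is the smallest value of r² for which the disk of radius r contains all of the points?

The required radius is the distance from (4, -4) to the farthest point.
Squared distances: 80, 194, 196, 65, 20, 320.
Maximum is 320, attained at (-4, 12).

320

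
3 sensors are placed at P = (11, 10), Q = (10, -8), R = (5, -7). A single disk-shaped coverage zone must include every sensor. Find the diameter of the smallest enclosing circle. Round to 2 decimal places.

18.21

Side lengths²: PQ² = 325, PR² = 325, QR² = 26.
Since PR² = 325 < 325 + 26 = 351, the triangle is acute, so the smallest enclosing circle is the circumcircle.
Circumcentre = (129/14, 15/14), r² = 8125/98.
Diameter = 2r = 2√(8125/98) ≈ 18.21.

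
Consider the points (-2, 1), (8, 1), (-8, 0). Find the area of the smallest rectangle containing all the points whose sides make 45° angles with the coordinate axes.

127.5

In coordinates u = x + y, v = x − y the rectangle is axis-aligned; the map (x,y)→(u,v) scales areas by 2.
u-values: -1, 9, -8; range = 9 − (-8) = 17.
v-values: -3, 7, -8; range = 7 − (-8) = 15.
Area = (17 × 15) / 2 = 127.5.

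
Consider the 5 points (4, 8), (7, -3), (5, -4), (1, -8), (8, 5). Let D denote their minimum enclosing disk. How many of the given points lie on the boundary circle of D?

The farthest pair is (4, 8)–(1, -8) with squared distance 265. The circle on this segment as diameter has centre (2.5, 0) and r² = 265/4 = 66.25.
Check (7, -3): distance² to centre = 29.25 ≤ 66.25, so it lies inside.
All remaining points lie in this disk, and no smaller disk contains both endpoints, so this is the minimum enclosing circle.
The points at distance exactly r from the centre are (4, 8), (1, -8) — 2 points.

2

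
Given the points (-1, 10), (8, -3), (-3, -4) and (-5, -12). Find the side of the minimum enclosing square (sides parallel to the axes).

The bounding box has width 13 and height 22.
An axis-aligned square enclosing the set must have side ≥ max(width, height).
So the minimum side is max(13, 22) = 22.

22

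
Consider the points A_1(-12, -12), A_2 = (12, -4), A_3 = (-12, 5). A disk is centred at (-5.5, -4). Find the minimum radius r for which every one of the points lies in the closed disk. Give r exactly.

The required radius is the distance from (-5.5, -4) to the farthest point.
Squared distances: 106.25, 306.25, 123.25.
Maximum is 306.25, attained at A_2.
r = √(306.25) = 17.5.

17.5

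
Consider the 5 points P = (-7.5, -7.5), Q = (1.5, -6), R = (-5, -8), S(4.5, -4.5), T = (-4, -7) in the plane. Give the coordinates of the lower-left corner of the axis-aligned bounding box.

(-7.5, -8)

x-range [-7.5, 4.5], y-range [-8, -4.5].
The lower-left corner is (-7.5, -8).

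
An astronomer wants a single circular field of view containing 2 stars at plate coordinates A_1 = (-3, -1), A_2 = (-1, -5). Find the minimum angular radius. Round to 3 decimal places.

2.236

The smallest circle enclosing two points has them as diameter endpoints.
Centre = midpoint = (-2, -3); r² = |A_1A_2|²/4 = 20/4 = 5.
r = √5 ≈ 2.236.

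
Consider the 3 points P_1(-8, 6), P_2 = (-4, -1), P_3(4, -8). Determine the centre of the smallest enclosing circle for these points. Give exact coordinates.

Side lengths²: P_1P_2² = 65, P_1P_3² = 340, P_2P_3² = 113.
Since P_1P_3² = 340 ≥ 113 + 65 = 178, the angle opposite P_1P_3 is not acute, so the smallest enclosing circle has P_1P_3 as diameter.
Centre = midpoint of P_1P_3 = (-2, -1), r² = 340/4 = 85.
Centre = (-2, -1).

(-2, -1)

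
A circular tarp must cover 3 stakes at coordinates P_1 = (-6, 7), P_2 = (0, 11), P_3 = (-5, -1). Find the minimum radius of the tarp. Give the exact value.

Side lengths²: P_1P_2² = 52, P_1P_3² = 65, P_2P_3² = 169.
Since P_2P_3² = 169 ≥ 65 + 52 = 117, the angle opposite P_2P_3 is not acute, so the smallest enclosing circle has P_2P_3 as diameter.
Centre = midpoint of P_2P_3 = (-2.5, 5), r² = 169/4 = 42.25.
r = √(42.25) = 6.5.

6.5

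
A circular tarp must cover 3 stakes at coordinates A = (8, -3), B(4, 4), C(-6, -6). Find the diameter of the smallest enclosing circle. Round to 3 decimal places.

Side lengths²: AB² = 65, AC² = 205, BC² = 200.
Since AC² = 205 < 200 + 65 = 265, the triangle is acute, so the smallest enclosing circle is the circumcircle.
Circumcentre = (13/22, -57/22), r² = 13325/242.
Diameter = 2r = 2√(13325/242) ≈ 14.841.

14.841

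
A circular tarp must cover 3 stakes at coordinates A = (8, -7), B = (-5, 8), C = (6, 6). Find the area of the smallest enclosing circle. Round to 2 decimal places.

309.45

Side lengths²: AB² = 394, AC² = 173, BC² = 125.
Since AB² = 394 ≥ 173 + 125 = 298, the angle opposite AB is not acute, so the smallest enclosing circle has AB as diameter.
Centre = midpoint of AB = (1.5, 0.5), r² = 394/4 = 98.5.
Area = π·r² = π·98.5 ≈ 309.45.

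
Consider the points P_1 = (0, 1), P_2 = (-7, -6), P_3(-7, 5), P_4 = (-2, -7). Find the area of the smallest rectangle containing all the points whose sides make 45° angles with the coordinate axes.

119

In coordinates u = x + y, v = x − y the rectangle is axis-aligned; the map (x,y)→(u,v) scales areas by 2.
u-values: 1, -13, -2, -9; range = 1 − (-13) = 14.
v-values: -1, -1, -12, 5; range = 5 − (-12) = 17.
Area = (14 × 17) / 2 = 119.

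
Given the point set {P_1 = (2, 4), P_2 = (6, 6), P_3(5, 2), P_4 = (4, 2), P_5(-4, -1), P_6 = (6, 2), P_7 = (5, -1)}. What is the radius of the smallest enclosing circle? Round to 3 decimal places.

By Welzl's lemma the MEC is supported by two points (diametrically opposite) or three points (on a circumcircle).
The farthest pair is P_2–P_5 with squared distance 149. The circle on this segment as diameter has centre (1, 2.5) and r² = 149/4 = 37.25.
Check P_1: distance² to centre = 3.25 ≤ 37.25, so it lies inside.
All remaining points lie in this disk, and no smaller disk contains both endpoints, so this is the minimum enclosing circle.
r = √(37.25) ≈ 6.103.

6.103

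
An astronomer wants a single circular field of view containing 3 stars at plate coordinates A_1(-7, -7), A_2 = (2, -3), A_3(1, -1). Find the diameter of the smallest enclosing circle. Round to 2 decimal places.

10.01

Side lengths²: A_1A_2² = 97, A_1A_3² = 100, A_2A_3² = 5.
Since A_1A_3² = 100 < 97 + 5 = 102, the triangle is acute, so the smallest enclosing circle is the circumcircle.
Circumcentre = (-63/22, -46/11), r² = 12125/484.
Diameter = 2r = 2√(12125/484) ≈ 10.01.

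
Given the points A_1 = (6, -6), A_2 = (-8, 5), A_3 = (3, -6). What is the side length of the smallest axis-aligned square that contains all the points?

14

The bounding box has width 14 and height 11.
An axis-aligned square enclosing the set must have side ≥ max(width, height).
So the minimum side is max(14, 11) = 14.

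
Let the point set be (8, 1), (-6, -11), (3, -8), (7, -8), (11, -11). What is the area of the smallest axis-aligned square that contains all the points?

The bounding box has width 17 and height 12.
An axis-aligned square enclosing the set must have side ≥ max(width, height).
So the minimum side is max(17, 12) = 17.
Area = 17² = 289.

289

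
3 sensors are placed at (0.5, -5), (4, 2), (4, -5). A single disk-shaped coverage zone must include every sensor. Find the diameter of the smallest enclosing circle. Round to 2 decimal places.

7.83

Call the three points A, B, C in the order given.
Side lengths²: AB² = 61.25, AC² = 12.25, BC² = 49.
Since AB² = 61.25 ≥ 49 + 12.25 = 61.25, the angle opposite AB is not acute, so the smallest enclosing circle has AB as diameter.
Centre = midpoint of AB = (2.25, -1.5), r² = 61.25/4 = 15.3125.
Diameter = 2r = 2√(15.3125) ≈ 7.83.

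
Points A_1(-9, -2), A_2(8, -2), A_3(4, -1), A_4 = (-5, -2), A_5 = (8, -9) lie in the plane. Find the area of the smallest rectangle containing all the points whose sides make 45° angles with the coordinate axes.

In coordinates u = x + y, v = x − y the rectangle is axis-aligned; the map (x,y)→(u,v) scales areas by 2.
u-values: -11, 6, 3, -7, -1; range = 6 − (-11) = 17.
v-values: -7, 10, 5, -3, 17; range = 17 − (-7) = 24.
Area = (17 × 24) / 2 = 204.

204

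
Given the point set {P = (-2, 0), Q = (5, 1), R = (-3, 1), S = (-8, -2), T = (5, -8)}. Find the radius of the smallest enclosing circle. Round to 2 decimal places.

The minimum enclosing circle of a finite set is fixed by two of the points (as a diameter) or three (as a circumcircle).
The minimum enclosing circle is determined by three boundary points: Q, S, T.
Their circumcentre is (-21/26, -3.5) with r² = 18245/338.
The farthest remaining point R is at distance² 8469/338 ≤ 18245/338.
r = √(18245/338) ≈ 7.35.

7.35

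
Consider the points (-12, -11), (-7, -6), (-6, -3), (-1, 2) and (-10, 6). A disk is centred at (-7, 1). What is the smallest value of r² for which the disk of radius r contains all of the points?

169

The required radius is the distance from (-7, 1) to the farthest point.
Squared distances: 169, 49, 17, 37, 34.
Maximum is 169, attained at (-12, -11).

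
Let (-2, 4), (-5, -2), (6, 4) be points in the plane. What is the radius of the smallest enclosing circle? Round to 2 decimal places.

6.26

Call the three points A, B, C in the order given.
Side lengths²: AB² = 45, AC² = 64, BC² = 157.
Since BC² = 157 ≥ 64 + 45 = 109, the angle opposite BC is not acute, so the smallest enclosing circle has BC as diameter.
Centre = midpoint of BC = (0.5, 1), r² = 157/4 = 39.25.
r = √(39.25) ≈ 6.26.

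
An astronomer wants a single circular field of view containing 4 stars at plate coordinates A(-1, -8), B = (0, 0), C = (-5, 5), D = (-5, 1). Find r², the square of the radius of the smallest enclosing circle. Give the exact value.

46.25

The farthest pair is A–C with squared distance 185. The circle on this segment as diameter has centre (-3, -1.5) and r² = 185/4 = 46.25.
Check B: distance² to centre = 11.25 ≤ 46.25, so it lies inside.
All remaining points lie in this disk, and no smaller disk contains both endpoints, so this is the minimum enclosing circle.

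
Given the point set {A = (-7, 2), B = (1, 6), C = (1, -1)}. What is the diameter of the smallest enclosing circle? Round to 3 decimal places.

Side lengths²: AB² = 80, AC² = 73, BC² = 49.
Since AB² = 80 < 73 + 49 = 122, the triangle is acute, so the smallest enclosing circle is the circumcircle.
Circumcentre = (-2.25, 2.5), r² = 22.8125.
Diameter = 2r = 2√(22.8125) ≈ 9.552.

9.552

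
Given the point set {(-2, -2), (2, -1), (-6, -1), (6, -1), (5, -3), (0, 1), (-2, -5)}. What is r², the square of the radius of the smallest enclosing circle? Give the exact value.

A smallest enclosing disk is always determined by at most three of the input points on its boundary.
The farthest pair is (-6, -1)–(6, -1) with squared distance 144. The circle on this segment as diameter has centre (0, -1) and r² = 144/4 = 36.
Check (-2, -2): distance² to centre = 5 ≤ 36, so it lies inside.
All remaining points lie in this disk, and no smaller disk contains both endpoints, so this is the minimum enclosing circle.

36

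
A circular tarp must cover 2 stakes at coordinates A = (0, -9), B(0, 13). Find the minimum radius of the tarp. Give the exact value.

The smallest circle enclosing two points has them as diameter endpoints.
Centre = midpoint = (0, 2); r² = |AB|²/4 = 484/4 = 121.
r = √121 = 11.

11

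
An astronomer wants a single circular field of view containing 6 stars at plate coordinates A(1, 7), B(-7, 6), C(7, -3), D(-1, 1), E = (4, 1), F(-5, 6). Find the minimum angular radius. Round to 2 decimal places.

By Welzl's lemma the MEC is supported by two points (diametrically opposite) or three points (on a circumcircle).
The farthest pair is B–C with squared distance 277. The circle on this segment as diameter has centre (0, 1.5) and r² = 277/4 = 69.25.
Check A: distance² to centre = 31.25 ≤ 69.25, so it lies inside.
All remaining points lie in this disk, and no smaller disk contains both endpoints, so this is the minimum enclosing circle.
r = √(69.25) ≈ 8.32.

8.32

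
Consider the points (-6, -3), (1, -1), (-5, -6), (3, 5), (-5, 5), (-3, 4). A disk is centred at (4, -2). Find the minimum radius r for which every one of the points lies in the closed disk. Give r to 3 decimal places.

The required radius is the distance from (4, -2) to the farthest point.
Squared distances: 101, 10, 97, 50, 130, 85.
Maximum is 130, attained at (-5, 5).
r = √130 ≈ 11.402.

11.402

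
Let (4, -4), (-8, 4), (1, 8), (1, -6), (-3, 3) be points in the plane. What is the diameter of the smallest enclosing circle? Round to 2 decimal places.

The minimum enclosing circle is determined by three boundary points: (-8, 4), (1, 8), (1, -6).
Their circumcentre is (-23/18, 1) with r² = 17557/324.
The farthest remaining point (4, -4) is at distance² 17125/324 ≤ 17557/324.
Diameter = 2r = 2√(17557/324) ≈ 14.72.

14.72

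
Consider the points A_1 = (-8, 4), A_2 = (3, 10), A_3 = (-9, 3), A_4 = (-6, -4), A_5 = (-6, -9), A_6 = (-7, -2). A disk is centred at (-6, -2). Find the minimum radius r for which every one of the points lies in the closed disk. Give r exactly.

15

The required radius is the distance from (-6, -2) to the farthest point.
Squared distances: 40, 225, 34, 4, 49, 1.
Maximum is 225, attained at A_2.
r = √225 = 15.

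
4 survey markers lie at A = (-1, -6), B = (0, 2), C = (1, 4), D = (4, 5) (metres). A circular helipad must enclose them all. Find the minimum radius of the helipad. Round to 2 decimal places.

6.04

By Welzl's lemma the MEC is supported by two points (diametrically opposite) or three points (on a circumcircle).
The farthest pair is A–D with squared distance 146. The circle on this segment as diameter has centre (1.5, -0.5) and r² = 146/4 = 36.5.
Check B: distance² to centre = 8.5 ≤ 36.5, so it lies inside.
All remaining points lie in this disk, and no smaller disk contains both endpoints, so this is the minimum enclosing circle.
r = √(36.5) ≈ 6.04.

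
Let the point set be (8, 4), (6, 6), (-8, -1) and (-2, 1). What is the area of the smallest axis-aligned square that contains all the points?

The bounding box has width 16 and height 7.
An axis-aligned square enclosing the set must have side ≥ max(width, height).
So the minimum side is max(16, 7) = 16.
Area = 16² = 256.

256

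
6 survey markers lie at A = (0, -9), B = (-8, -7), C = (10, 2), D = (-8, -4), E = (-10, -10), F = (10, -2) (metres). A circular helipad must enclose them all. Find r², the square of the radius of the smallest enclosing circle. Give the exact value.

136

The farthest pair is C–E with squared distance 544. The circle on this segment as diameter has centre (0, -4) and r² = 544/4 = 136.
Check A: distance² to centre = 25 ≤ 136, so it lies inside.
All remaining points lie in this disk, and no smaller disk contains both endpoints, so this is the minimum enclosing circle.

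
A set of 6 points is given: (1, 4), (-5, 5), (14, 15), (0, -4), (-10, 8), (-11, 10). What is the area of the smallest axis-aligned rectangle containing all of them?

x ranges over [-11, 14], width 25.
y ranges over [-4, 15], height 19.
Area = 25 × 19 = 475.

475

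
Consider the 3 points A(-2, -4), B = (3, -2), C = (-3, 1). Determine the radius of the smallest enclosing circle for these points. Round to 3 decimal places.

3.411

Side lengths²: AB² = 29, AC² = 26, BC² = 45.
Since BC² = 45 < 29 + 26 = 55, the triangle is acute, so the smallest enclosing circle is the circumcircle.
Circumcentre = (-5/18, -19/18), r² = 1885/162.
r = √(1885/162) ≈ 3.411.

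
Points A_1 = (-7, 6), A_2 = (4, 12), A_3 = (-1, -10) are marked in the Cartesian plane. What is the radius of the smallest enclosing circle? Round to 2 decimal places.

11.28

Side lengths²: A_1A_2² = 157, A_1A_3² = 292, A_2A_3² = 509.
Since A_2A_3² = 509 ≥ 292 + 157 = 449, the angle opposite A_2A_3 is not acute, so the smallest enclosing circle has A_2A_3 as diameter.
Centre = midpoint of A_2A_3 = (1.5, 1), r² = 509/4 = 127.25.
r = √(127.25) ≈ 11.28.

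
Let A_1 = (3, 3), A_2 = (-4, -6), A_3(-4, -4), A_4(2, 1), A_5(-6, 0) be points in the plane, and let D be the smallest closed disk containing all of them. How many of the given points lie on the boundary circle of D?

A smallest enclosing disk is always determined by at most three of the input points on its boundary.
The farthest pair is A_1–A_2 with squared distance 130. The circle on this segment as diameter has centre (-0.5, -1.5) and r² = 130/4 = 32.5.
Check A_3: distance² to centre = 18.5 ≤ 32.5, so it lies inside.
All remaining points lie in this disk, and no smaller disk contains both endpoints, so this is the minimum enclosing circle.
The points at distance exactly r from the centre are A_1, A_2, A_5 — 3 points.

3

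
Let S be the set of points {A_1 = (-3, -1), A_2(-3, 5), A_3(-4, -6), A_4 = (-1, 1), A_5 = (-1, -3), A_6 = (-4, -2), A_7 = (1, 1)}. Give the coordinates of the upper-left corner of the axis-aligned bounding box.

(-4, 5)

x-range [-4, 1], y-range [-6, 5].
The upper-left corner is (-4, 5).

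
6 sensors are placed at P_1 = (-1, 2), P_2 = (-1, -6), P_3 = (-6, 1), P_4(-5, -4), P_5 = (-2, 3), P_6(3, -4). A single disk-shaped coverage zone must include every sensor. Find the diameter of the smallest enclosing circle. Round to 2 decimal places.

A smallest enclosing disk is always determined by at most three of the input points on its boundary.
The farthest pair is P_3–P_6 with squared distance 106. The circle on this segment as diameter has centre (-1.5, -1.5) and r² = 106/4 = 26.5.
Check P_1: distance² to centre = 12.5 ≤ 26.5, so it lies inside.
All remaining points lie in this disk, and no smaller disk contains both endpoints, so this is the minimum enclosing circle.
Diameter = 2r = 2√(26.5) ≈ 10.30.

10.30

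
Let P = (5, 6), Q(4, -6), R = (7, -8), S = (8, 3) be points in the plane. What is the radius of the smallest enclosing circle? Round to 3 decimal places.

A smallest enclosing disk is always determined by at most three of the input points on its boundary.
The farthest pair is P–R with squared distance 200. The circle on this segment as diameter has centre (6, -1) and r² = 200/4 = 50.
Check Q: distance² to centre = 29 ≤ 50, so it lies inside.
All remaining points lie in this disk, and no smaller disk contains both endpoints, so this is the minimum enclosing circle.
r = √50 ≈ 7.071.

7.071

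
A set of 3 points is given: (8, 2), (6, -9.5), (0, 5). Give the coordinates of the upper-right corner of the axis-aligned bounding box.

x-range [0, 8], y-range [-9.5, 5].
The upper-right corner is (8, 5).

(8, 5)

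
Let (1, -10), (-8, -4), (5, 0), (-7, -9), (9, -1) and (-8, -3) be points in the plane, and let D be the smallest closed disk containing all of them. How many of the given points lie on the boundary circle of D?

The minimum enclosing circle is determined by three boundary points: (-7, -9), (9, -1), (-8, -3).
Their circumcentre is (21/26, -60/13) with r² = 54205/676.
The farthest remaining point (-8, -4) is at distance² 52697/676 ≤ 54205/676.
The points at distance exactly r from the centre are (-7, -9), (9, -1), (-8, -3) — 3 points.

3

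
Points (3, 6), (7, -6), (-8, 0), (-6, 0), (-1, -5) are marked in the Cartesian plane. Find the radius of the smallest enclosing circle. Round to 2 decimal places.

8.21

By Welzl's lemma the MEC is supported by two points (diametrically opposite) or three points (on a circumcircle).
The minimum enclosing circle is determined by three boundary points: (3, 6), (7, -6), (-8, 0).
Their circumcentre is (1/26, -43/26) with r² = 22765/338.
The farthest remaining point (-6, 0) is at distance² 13249/338 ≤ 22765/338.
r = √(22765/338) ≈ 8.21.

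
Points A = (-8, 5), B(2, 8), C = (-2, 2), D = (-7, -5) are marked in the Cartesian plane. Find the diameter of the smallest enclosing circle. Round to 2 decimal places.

15.81

A smallest enclosing disk is always determined by at most three of the input points on its boundary.
The farthest pair is B–D with squared distance 250. The circle on this segment as diameter has centre (-2.5, 1.5) and r² = 250/4 = 62.5.
Check A: distance² to centre = 42.5 ≤ 62.5, so it lies inside.
All remaining points lie in this disk, and no smaller disk contains both endpoints, so this is the minimum enclosing circle.
Diameter = 2r = 2√(62.5) ≈ 15.81.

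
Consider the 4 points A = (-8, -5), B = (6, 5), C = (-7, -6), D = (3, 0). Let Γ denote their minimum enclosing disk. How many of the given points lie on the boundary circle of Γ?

By Welzl's lemma the MEC is supported by two points (diametrically opposite) or three points (on a circumcircle).
The farthest pair is A–B with squared distance 296. The circle on this segment as diameter has centre (-1, 0) and r² = 296/4 = 74.
Check C: distance² to centre = 72 ≤ 74, so it lies inside.
All remaining points lie in this disk, and no smaller disk contains both endpoints, so this is the minimum enclosing circle.
The points at distance exactly r from the centre are A, B — 2 points.

2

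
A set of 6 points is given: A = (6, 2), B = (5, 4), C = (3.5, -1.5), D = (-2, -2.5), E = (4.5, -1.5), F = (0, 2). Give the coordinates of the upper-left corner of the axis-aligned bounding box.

x-range [-2, 6], y-range [-2.5, 4].
The upper-left corner is (-2, 4).

(-2, 4)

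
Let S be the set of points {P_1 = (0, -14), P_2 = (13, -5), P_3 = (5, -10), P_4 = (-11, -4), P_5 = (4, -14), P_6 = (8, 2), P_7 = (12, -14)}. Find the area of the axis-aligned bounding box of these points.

x ranges over [-11, 13], width 24.
y ranges over [-14, 2], height 16.
Area = 24 × 16 = 384.

384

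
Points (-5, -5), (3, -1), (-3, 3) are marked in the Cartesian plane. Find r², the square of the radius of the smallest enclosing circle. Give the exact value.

Call the three points A, B, C in the order given.
Side lengths²: AB² = 80, AC² = 68, BC² = 52.
Since AB² = 80 < 68 + 52 = 120, the triangle is acute, so the smallest enclosing circle is the circumcircle.
Circumcentre = (-12/7, -11/7), r² = 1105/49.

1105/49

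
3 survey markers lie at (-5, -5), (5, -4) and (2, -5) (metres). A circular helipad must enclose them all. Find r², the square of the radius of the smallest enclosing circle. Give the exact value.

Call the three points A, B, C in the order given.
Side lengths²: AB² = 101, AC² = 49, BC² = 10.
Since AB² = 101 ≥ 49 + 10 = 59, the angle opposite AB is not acute, so the smallest enclosing circle has AB as diameter.
Centre = midpoint of AB = (0, -4.5), r² = 101/4 = 25.25.

25.25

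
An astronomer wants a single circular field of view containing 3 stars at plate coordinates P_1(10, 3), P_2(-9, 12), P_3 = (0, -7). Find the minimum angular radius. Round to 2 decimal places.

Side lengths²: P_1P_2² = 442, P_1P_3² = 200, P_2P_3² = 442.
Since P_2P_3² = 442 < 442 + 200 = 642, the triangle is acute, so the smallest enclosing circle is the circumcircle.
Circumcentre = (-31/28, 115/28), r² = 48841/392.
r = √(48841/392) ≈ 11.16.

11.16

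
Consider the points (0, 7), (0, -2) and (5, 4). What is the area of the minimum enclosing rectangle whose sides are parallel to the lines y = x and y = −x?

49.5

In coordinates u = x + y, v = x − y the rectangle is axis-aligned; the map (x,y)→(u,v) scales areas by 2.
u-values: 7, -2, 9; range = 9 − (-2) = 11.
v-values: -7, 2, 1; range = 2 − (-7) = 9.
Area = (11 × 9) / 2 = 49.5.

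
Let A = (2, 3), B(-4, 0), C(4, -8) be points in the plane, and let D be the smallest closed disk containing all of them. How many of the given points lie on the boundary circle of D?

3

Side lengths²: AB² = 45, AC² = 125, BC² = 128.
Since BC² = 128 < 125 + 45 = 170, the triangle is acute, so the smallest enclosing circle is the circumcircle.
Circumcentre = (7/6, -17/6), r² = 625/18.
The points at distance exactly r from the centre are A, B, C — 3 points.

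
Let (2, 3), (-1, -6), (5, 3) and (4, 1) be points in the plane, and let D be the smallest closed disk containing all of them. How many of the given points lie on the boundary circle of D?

The farthest pair is (-1, -6)–(5, 3) with squared distance 117. The circle on this segment as diameter has centre (2, -1.5) and r² = 117/4 = 29.25.
Check (2, 3): distance² to centre = 20.25 ≤ 29.25, so it lies inside.
All remaining points lie in this disk, and no smaller disk contains both endpoints, so this is the minimum enclosing circle.
The points at distance exactly r from the centre are (-1, -6), (5, 3) — 2 points.

2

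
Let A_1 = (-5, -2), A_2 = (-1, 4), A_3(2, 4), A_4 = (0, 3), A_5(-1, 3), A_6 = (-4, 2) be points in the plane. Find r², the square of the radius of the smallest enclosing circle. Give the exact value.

21.25

By Welzl's lemma the MEC is supported by two points (diametrically opposite) or three points (on a circumcircle).
The farthest pair is A_1–A_3 with squared distance 85. The circle on this segment as diameter has centre (-1.5, 1) and r² = 85/4 = 21.25.
Check A_2: distance² to centre = 9.25 ≤ 21.25, so it lies inside.
All remaining points lie in this disk, and no smaller disk contains both endpoints, so this is the minimum enclosing circle.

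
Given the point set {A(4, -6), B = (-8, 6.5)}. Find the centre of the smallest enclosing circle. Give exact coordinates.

(-2, 0.25)

The smallest circle enclosing two points has them as diameter endpoints.
Centre = midpoint = (-2, 0.25); r² = |AB|²/4 = 300.25/4 = 75.0625.
Centre = (-2, 0.25).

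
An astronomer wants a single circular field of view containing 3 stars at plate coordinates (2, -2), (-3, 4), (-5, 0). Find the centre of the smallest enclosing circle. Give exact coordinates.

(-1.0625, 0.53125)

Call the three points A, B, C in the order given.
Side lengths²: AB² = 61, AC² = 53, BC² = 20.
Since AB² = 61 < 53 + 20 = 73, the triangle is acute, so the smallest enclosing circle is the circumcircle.
Circumcentre = (-1.0625, 0.53125), r² = 15.7861328125.
Centre = (-1.0625, 0.53125).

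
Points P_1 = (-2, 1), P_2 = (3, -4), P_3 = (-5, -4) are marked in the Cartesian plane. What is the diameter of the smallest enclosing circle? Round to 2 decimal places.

8.25

Side lengths²: P_1P_2² = 50, P_1P_3² = 34, P_2P_3² = 64.
Since P_2P_3² = 64 < 50 + 34 = 84, the triangle is acute, so the smallest enclosing circle is the circumcircle.
Circumcentre = (-1, -3), r² = 17.
Diameter = 2r = 2√17 ≈ 8.25.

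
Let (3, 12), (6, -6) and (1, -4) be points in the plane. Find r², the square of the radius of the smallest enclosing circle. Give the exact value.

83.25

Call the three points A, B, C in the order given.
Side lengths²: AB² = 333, AC² = 260, BC² = 29.
Since AB² = 333 ≥ 260 + 29 = 289, the angle opposite AB is not acute, so the smallest enclosing circle has AB as diameter.
Centre = midpoint of AB = (4.5, 3), r² = 333/4 = 83.25.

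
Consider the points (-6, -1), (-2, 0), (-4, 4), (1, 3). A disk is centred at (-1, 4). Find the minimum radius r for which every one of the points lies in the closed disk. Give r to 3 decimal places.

7.071

The required radius is the distance from (-1, 4) to the farthest point.
Squared distances: 50, 17, 9, 5.
Maximum is 50, attained at (-6, -1).
r = √50 ≈ 7.071.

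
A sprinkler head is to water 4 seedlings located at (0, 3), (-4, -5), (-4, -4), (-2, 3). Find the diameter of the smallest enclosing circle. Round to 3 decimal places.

8.944

The farthest pair is (0, 3)–(-4, -5) with squared distance 80. The circle on this segment as diameter has centre (-2, -1) and r² = 80/4 = 20.
Check (-4, -4): distance² to centre = 13 ≤ 20, so it lies inside.
All remaining points lie in this disk, and no smaller disk contains both endpoints, so this is the minimum enclosing circle.
Diameter = 2r = 2√20 ≈ 8.944.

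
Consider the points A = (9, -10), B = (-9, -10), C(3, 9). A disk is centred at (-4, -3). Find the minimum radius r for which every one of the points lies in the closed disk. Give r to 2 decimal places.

The required radius is the distance from (-4, -3) to the farthest point.
Squared distances: 218, 74, 193.
Maximum is 218, attained at A.
r = √218 ≈ 14.76.

14.76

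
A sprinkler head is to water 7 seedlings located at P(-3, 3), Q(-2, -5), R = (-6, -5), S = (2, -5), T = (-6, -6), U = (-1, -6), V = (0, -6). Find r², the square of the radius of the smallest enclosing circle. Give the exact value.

By Welzl's lemma the MEC is supported by two points (diametrically opposite) or three points (on a circumcircle).
The minimum enclosing circle is determined by three boundary points: P, S, T.
Their circumcentre is (-111/46, -101/46) with r² = 28925/1058.
The farthest remaining point R is at distance² 21933/1058 ≤ 28925/1058.

28925/1058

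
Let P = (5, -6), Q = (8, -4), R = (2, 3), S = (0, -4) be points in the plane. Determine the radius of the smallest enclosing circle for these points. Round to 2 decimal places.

A smallest enclosing disk is always determined by at most three of the input points on its boundary.
The minimum enclosing circle is determined by three boundary points: Q, R, S.
Their circumcentre is (4, -19/14) with r² = 4505/196.
The farthest remaining point P is at distance² 4421/196 ≤ 4505/196.
r = √(4505/196) ≈ 4.79.

4.79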